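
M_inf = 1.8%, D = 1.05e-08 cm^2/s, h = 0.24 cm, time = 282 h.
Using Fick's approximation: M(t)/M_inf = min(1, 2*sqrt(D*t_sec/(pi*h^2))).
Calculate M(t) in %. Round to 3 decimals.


t = 1015200 s
ratio = min(1, 2*sqrt(1.05e-08*1015200/(pi*0.0576)))
= 0.485416
M(t) = 1.8 * 0.485416 = 0.874%

0.874


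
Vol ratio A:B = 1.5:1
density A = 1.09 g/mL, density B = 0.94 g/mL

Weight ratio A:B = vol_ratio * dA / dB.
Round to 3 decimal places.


Weight ratio = 1.5 * 1.09 / 0.94
= 1.739

1.739


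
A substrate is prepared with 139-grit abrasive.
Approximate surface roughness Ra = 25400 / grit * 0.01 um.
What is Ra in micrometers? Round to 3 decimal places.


Ra = 25400 / 139 * 0.01 = 1.827 um

1.827


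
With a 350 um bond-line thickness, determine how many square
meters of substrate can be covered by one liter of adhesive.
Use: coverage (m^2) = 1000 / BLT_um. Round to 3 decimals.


Coverage = 1000 / 350 = 2.857 m^2

2.857


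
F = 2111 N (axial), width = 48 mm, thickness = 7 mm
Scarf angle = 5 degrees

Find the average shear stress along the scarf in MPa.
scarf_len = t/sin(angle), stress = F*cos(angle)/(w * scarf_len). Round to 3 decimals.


scarf_len = 7/sin(5 deg) = 80.3160
cos(5 deg) = 0.996195
stress = 2111*0.996195/(48*80.3160) = 0.545 MPa

0.545


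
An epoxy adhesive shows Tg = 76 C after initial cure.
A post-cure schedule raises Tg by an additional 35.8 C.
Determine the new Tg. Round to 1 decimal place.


New Tg = 76 + 35.8
= 111.8 C

111.8


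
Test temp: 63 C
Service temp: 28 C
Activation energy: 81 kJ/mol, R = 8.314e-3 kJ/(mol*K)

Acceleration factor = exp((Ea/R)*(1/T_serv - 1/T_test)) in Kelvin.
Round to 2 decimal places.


AF = exp((81/0.008314)*(1/301.15 - 1/336.15))
= 29.03

29.03


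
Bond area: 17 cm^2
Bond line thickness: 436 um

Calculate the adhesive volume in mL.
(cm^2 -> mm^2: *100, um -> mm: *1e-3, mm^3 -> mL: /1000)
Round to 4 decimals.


V = 17*100 * 436*1e-3 / 1000
= 0.7412 mL

0.7412


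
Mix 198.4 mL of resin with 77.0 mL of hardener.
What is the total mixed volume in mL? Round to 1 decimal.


Total = 198.4 + 77.0 = 275.4 mL

275.4


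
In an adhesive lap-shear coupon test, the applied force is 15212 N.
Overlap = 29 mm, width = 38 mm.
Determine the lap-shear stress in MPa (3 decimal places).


stress = F / (overlap * width)
= 15212 / (29 * 38)
= 13.804 MPa

13.804


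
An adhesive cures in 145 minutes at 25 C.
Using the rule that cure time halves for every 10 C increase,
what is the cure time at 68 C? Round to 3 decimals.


Factor = 2^((68 - 25) / 10) = 19.6983
Cure time = 145 / 19.6983
= 7.361 minutes

7.361


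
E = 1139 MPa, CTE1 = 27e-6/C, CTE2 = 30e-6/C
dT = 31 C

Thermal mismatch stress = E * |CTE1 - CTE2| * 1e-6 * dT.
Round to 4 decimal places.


= 1139 * 3e-6 * 31
= 0.1059 MPa

0.1059


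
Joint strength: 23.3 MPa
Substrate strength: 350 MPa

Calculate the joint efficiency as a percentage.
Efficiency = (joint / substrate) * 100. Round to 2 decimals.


Efficiency = (23.3 / 350) * 100 = 6.66%

6.66


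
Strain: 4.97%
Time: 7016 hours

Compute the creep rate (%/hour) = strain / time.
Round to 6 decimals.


Creep rate = 4.97 / 7016
= 0.000708 %/h

0.000708


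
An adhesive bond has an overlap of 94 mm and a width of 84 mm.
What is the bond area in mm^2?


Bond area = overlap * width
= 94 * 84
= 7896 mm^2

7896


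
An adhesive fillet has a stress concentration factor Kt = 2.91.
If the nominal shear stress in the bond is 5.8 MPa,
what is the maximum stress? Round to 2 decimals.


Max stress = 5.8 * 2.91 = 16.88 MPa

16.88


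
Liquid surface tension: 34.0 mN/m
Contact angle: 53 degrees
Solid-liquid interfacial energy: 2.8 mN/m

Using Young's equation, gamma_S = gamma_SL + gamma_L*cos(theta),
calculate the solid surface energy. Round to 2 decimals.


gamma_S = 2.8 + 34.0 * cos(53)
= 23.26 mN/m

23.26


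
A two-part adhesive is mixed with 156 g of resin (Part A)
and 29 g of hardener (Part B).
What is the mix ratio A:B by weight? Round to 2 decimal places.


Mix ratio = mass_A / mass_B
= 156 / 29
= 5.38

5.38


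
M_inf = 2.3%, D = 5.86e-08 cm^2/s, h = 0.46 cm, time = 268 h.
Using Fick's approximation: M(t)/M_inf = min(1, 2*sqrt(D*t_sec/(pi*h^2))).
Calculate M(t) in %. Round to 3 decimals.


t = 964800 s
ratio = min(1, 2*sqrt(5.86e-08*964800/(pi*0.2116)))
= 0.583263
M(t) = 2.3 * 0.583263 = 1.342%

1.342


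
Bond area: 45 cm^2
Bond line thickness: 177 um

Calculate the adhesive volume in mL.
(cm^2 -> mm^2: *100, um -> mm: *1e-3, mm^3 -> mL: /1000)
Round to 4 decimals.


V = 45*100 * 177*1e-3 / 1000
= 0.7965 mL

0.7965


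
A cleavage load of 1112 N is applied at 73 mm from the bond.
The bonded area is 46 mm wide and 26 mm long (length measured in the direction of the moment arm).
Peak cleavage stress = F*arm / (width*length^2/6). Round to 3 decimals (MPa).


Moment = 1112 * 73 = 81176 N*mm
Section modulus = 46 * 676 / 6 = 31096 / 6 mm^3
Stress = 81176 / (31096 / 6) = 487056 / 31096
= 15.663 MPa

15.663


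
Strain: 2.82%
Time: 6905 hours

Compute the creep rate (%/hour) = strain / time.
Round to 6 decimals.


Creep rate = 2.82 / 6905
= 0.000408 %/h

0.000408


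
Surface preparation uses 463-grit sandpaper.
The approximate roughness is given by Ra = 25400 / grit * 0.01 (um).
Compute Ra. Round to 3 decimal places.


Ra = 25400 / 463 * 0.01
= 254 / 463
= 0.549 um

0.549


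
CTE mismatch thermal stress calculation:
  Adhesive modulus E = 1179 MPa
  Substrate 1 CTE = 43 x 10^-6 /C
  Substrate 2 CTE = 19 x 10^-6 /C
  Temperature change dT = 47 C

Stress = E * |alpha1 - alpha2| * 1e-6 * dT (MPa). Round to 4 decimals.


delta_alpha = |43 - 19| = 24 x 10^-6/C
Stress = 1179 * 24e-6 * 47
= 1.3299 MPa

1.3299


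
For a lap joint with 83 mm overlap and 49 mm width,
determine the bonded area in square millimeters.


Area = 83 * 49 = 4067 mm^2

4067


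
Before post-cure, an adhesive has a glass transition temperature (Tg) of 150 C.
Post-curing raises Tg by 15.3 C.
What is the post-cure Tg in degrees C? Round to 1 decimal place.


Tg_post = Tg_base + delta_Tg
= 150 + 15.3
= 165.3 C

165.3


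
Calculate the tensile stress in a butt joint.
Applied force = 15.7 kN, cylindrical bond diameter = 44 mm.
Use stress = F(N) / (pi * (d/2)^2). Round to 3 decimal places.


A = pi * 22.0^2 = 1520.5308 mm^2
sigma = 15700.0 / 1520.5308 = 10.325 MPa

10.325


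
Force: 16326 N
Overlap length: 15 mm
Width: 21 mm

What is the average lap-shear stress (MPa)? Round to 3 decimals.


Average shear stress = F / (overlap * width)
= 16326 / (15 * 21)
= 51.829 MPa

51.829


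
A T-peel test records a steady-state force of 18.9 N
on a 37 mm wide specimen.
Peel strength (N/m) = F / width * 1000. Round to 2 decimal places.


Peel strength = 18.9 / 37 * 1000
= 510.81 N/m

510.81


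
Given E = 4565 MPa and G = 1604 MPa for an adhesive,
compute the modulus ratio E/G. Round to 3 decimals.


E/G ratio = 4565 / 1604 = 2.846

2.846


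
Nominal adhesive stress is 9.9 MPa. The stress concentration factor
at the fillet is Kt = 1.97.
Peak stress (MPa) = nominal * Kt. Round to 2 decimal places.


Peak = 9.9 * 1.97 = 19.50 MPa

19.50


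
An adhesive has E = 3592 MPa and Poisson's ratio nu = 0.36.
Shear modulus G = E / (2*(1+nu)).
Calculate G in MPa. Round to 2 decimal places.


G = 3592 / (2*(1+0.36))
= 3592 / 2.72
= 1320.59 MPa

1320.59


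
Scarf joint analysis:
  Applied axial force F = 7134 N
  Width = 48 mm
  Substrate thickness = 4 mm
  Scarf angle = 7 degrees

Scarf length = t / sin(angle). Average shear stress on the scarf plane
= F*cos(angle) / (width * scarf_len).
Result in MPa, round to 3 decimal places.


Scarf length = 4 / sin(7 deg) = 32.8220 mm
cos(7 deg) = 0.992546
Shear = 7134 * 0.992546 / (48 * 32.8220)
= 4.494 MPa

4.494


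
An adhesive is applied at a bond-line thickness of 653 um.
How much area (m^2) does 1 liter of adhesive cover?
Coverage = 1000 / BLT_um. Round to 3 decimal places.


Coverage = 1000 / 653 = 1.531 m^2

1.531


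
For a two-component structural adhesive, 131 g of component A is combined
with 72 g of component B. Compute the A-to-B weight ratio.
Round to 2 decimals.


Weight ratio A:B = 131 / 72
= 1.82

1.82


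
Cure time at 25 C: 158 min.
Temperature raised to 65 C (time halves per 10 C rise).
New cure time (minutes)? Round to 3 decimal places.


Acceleration factor = 2^(40/10) = 16.0000
New time = 158 / 16.0000 = 9.875 min

9.875


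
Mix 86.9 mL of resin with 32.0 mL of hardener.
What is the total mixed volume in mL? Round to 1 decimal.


Total = 86.9 + 32.0 = 118.9 mL

118.9


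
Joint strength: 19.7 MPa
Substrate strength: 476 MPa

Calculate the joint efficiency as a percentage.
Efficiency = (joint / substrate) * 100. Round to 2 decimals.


Efficiency = (19.7 / 476) * 100 = 4.14%

4.14


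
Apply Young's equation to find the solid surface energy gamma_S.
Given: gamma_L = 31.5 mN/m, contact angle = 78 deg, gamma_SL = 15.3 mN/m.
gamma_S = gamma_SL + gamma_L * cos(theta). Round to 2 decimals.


theta_rad = 78 * pi/180 = 1.361357
gamma_S = 15.3 + 31.5 * cos(1.361357)
= 21.85 mN/m

21.85


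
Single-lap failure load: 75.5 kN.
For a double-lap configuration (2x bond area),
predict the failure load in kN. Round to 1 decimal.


Failure load = 75.5 * 2 = 151.0 kN

151.0


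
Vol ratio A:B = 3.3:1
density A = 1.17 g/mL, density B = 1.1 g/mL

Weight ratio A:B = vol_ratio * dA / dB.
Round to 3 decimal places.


Weight ratio = 3.3 * 1.17 / 1.1
= 3.510

3.510


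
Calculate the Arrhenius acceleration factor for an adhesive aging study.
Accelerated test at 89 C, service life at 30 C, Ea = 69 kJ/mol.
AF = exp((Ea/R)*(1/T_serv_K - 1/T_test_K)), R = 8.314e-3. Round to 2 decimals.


T_test = 362.15 K, T_serv = 303.15 K
Ea/R = 69 / 0.008314 = 8299.25
AF = exp(8299.25 * (1/303.15 - 1/362.15))
= 86.50

86.50


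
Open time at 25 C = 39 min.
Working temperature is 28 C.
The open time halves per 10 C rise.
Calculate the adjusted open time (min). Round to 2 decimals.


factor = 2^((28 - 25) / 10) = 1.2311
ot = 39 / 1.2311 = 31.68 min

31.68


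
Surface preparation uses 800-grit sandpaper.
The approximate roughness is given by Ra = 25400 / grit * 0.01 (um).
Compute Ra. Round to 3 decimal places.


Ra = 25400 / 800 * 0.01
= 254 / 800
= 0.318 um

0.318


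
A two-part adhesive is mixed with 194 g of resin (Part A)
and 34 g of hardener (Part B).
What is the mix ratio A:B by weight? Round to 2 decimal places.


Mix ratio = mass_A / mass_B
= 194 / 34
= 5.71

5.71


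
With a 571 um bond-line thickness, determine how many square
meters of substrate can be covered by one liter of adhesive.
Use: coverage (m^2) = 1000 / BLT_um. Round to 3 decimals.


Coverage = 1000 / 571 = 1.751 m^2

1.751


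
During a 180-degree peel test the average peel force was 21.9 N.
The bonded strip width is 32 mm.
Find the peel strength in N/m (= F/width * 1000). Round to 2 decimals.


Peel strength = F/width * 1000
= 21.9 / 32 * 1000
= 684.38 N/m

684.38


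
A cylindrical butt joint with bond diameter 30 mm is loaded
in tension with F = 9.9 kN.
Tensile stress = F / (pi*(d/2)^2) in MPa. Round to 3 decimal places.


Area = pi * (30/2)^2 = 706.8583 mm^2
Stress = 9.9*1000 / 706.8583
= 14.006 MPa

14.006


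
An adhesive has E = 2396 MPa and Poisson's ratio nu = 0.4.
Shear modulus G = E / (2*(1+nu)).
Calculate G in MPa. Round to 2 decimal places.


G = 2396 / (2*(1+0.4))
= 2396 / 2.80
= 855.71 MPa

855.71


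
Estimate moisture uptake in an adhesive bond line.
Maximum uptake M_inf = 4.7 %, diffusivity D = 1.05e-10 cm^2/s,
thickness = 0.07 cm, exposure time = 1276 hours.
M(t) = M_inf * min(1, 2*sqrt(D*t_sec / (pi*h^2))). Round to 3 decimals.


Convert time: 1276 h = 4593600 s
ratio = min(1, 2*sqrt(1.05e-10*4593600/(pi*0.07^2)))
= 0.354020
M(t) = 4.7 * 0.354020 = 1.664%

1.664


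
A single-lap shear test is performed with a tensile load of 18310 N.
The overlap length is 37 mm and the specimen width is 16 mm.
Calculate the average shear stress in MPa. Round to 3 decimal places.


Shear stress = F / (overlap * width)
= 18310 / (37 * 16)
= 18310 / 592
= 30.929 MPa

30.929


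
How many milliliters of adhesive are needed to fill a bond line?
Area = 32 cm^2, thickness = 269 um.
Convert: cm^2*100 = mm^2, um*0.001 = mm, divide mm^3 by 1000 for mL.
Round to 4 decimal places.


= (32 * 100) * (269 * 0.001) / 1000
= 0.8608 mL

0.8608


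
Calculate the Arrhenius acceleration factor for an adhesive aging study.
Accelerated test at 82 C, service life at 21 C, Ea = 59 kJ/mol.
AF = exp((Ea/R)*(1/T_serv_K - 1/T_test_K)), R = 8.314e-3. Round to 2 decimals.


T_test = 355.15 K, T_serv = 294.15 K
Ea/R = 59 / 0.008314 = 7096.46
AF = exp(7096.46 * (1/294.15 - 1/355.15))
= 63.04

63.04


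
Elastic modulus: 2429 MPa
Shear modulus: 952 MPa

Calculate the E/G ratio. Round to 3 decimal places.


E / G = 2429 / 952 = 2.551

2.551


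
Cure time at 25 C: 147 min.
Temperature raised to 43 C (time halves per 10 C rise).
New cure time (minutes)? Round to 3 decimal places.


Acceleration factor = 2^(18/10) = 3.4822
New time = 147 / 3.4822 = 42.215 min

42.215


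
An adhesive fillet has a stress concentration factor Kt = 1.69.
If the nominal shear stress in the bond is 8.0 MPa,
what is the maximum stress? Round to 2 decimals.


Max stress = 8.0 * 1.69 = 13.52 MPa

13.52


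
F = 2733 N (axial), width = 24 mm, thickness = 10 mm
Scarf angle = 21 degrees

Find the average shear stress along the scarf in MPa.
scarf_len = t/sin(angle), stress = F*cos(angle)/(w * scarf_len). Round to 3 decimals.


scarf_len = 10/sin(21 deg) = 27.9043
cos(21 deg) = 0.933580
stress = 2733*0.933580/(24*27.9043) = 3.810 MPa

3.810


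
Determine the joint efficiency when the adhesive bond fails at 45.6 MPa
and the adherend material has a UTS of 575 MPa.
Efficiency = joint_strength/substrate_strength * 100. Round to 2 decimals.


Joint efficiency = 45.6 / 575 * 100
= 7.93%

7.93


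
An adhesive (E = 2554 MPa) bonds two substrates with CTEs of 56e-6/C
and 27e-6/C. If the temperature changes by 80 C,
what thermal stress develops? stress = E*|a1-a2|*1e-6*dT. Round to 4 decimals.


Stress = 2554 * |56 - 27| * 1e-6 * 80
= 5.9253 MPa

5.9253


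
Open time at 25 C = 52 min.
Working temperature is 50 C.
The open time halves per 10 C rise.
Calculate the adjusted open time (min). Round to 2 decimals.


factor = 2^((50 - 25) / 10) = 5.6569
ot = 52 / 5.6569 = 9.19 min

9.19


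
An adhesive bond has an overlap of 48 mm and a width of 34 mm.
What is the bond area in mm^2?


Bond area = overlap * width
= 48 * 34
= 1632 mm^2

1632


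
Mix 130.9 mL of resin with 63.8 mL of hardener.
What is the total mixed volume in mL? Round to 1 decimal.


Total = 130.9 + 63.8 = 194.7 mL

194.7


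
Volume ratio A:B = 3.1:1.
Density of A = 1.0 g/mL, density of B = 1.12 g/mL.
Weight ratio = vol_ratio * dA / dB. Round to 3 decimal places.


Wt ratio = 3.1 * 1.0 / 1.12
= 2.768

2.768


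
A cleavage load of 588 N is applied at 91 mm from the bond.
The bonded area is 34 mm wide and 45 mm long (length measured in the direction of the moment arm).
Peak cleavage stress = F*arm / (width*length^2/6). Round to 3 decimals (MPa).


Moment = 588 * 91 = 53508 N*mm
Section modulus = 34 * 2025 / 6 = 68850 / 6 mm^3
Stress = 53508 / (68850 / 6) = 321048 / 68850
= 4.663 MPa

4.663


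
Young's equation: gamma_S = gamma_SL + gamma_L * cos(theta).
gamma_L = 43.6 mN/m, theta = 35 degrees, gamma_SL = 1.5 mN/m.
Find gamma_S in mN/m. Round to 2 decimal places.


cos(35 deg) = 0.819152
gamma_S = 1.5 + 43.6 * 0.819152
= 37.22 mN/m

37.22


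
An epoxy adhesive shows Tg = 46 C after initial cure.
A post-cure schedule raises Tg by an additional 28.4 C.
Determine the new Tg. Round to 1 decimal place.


New Tg = 46 + 28.4
= 74.4 C

74.4


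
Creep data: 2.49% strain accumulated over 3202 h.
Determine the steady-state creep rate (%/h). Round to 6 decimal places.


Rate = 2.49 / 3202 = 0.000778 %/h

0.000778


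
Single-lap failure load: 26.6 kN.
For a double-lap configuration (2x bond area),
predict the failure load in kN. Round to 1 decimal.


Failure load = 26.6 * 2 = 53.2 kN

53.2


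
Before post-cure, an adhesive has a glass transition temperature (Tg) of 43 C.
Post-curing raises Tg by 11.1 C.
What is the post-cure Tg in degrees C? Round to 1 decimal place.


Tg_post = Tg_base + delta_Tg
= 43 + 11.1
= 54.1 C

54.1


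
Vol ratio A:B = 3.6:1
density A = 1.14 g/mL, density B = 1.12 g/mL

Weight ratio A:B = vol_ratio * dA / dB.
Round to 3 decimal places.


Weight ratio = 3.6 * 1.14 / 1.12
= 3.664

3.664


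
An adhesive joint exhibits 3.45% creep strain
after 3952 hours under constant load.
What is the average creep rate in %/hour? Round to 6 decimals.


Creep rate = strain / time
= 3.45 / 3952
= 0.000873 %/h

0.000873


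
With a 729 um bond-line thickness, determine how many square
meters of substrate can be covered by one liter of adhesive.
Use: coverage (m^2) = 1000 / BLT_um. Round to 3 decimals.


Coverage = 1000 / 729 = 1.372 m^2

1.372


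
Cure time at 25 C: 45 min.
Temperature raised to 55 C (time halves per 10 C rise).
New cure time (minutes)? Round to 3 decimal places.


Acceleration factor = 2^(30/10) = 8.0000
New time = 45 / 8.0000 = 5.625 min

5.625


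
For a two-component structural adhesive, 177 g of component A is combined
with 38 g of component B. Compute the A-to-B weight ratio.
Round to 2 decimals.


Weight ratio A:B = 177 / 38
= 4.66

4.66


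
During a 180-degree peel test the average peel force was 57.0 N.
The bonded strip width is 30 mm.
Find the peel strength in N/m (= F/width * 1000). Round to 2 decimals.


Peel strength = F/width * 1000
= 57.0 / 30 * 1000
= 1900.00 N/m

1900.00


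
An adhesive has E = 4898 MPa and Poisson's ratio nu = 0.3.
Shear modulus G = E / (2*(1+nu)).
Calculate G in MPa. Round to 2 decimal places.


G = 4898 / (2*(1+0.3))
= 4898 / 2.60
= 1883.85 MPa

1883.85


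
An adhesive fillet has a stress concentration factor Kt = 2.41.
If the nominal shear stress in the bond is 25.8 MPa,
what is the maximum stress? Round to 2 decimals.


Max stress = 25.8 * 2.41 = 62.18 MPa

62.18


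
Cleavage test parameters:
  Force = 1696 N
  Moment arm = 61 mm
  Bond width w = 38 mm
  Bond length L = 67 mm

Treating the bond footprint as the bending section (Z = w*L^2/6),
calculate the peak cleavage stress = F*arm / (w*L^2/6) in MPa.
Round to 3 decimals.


M = 1696 * 61 = 103456 N*mm
Z = 38 * 67^2 / 6 = 170582 / 6 mm^3
sigma = M / Z = 6 * 103456 / 170582 = 620736 / 170582
= 3.639 MPa

3.639


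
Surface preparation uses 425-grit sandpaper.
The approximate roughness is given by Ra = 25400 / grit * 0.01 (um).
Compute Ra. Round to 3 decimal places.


Ra = 25400 / 425 * 0.01
= 254 / 425
= 0.598 um

0.598


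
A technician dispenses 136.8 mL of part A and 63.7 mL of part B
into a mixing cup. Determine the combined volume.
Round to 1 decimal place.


Combined volume = 136.8 + 63.7
= 200.5 mL

200.5


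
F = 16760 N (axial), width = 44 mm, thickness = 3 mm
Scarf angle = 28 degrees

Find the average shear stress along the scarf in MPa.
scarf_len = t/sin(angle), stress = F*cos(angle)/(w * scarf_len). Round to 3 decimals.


scarf_len = 3/sin(28 deg) = 6.3902
cos(28 deg) = 0.882948
stress = 16760*0.882948/(44*6.3902) = 52.631 MPa

52.631


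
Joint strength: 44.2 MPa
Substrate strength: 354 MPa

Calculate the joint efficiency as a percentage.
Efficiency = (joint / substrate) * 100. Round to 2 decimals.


Efficiency = (44.2 / 354) * 100 = 12.49%

12.49


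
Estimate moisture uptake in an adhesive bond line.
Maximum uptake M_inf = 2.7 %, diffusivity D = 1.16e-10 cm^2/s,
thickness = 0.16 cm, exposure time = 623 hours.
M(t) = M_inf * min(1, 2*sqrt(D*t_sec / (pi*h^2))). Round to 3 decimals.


Convert time: 623 h = 2242800 s
ratio = min(1, 2*sqrt(1.16e-10*2242800/(pi*0.16^2)))
= 0.113752
M(t) = 2.7 * 0.113752 = 0.307%

0.307


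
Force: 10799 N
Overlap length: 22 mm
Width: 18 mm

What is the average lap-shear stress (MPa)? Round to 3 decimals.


Average shear stress = F / (overlap * width)
= 10799 / (22 * 18)
= 27.270 MPa

27.270


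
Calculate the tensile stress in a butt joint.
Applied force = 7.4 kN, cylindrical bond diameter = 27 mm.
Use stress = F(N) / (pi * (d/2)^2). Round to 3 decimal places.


A = pi * 13.5^2 = 572.5553 mm^2
sigma = 7400.0 / 572.5553 = 12.925 MPa

12.925


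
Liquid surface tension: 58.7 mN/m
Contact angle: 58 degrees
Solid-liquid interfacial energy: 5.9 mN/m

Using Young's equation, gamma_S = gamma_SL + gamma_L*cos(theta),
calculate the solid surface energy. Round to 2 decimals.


gamma_S = 5.9 + 58.7 * cos(58)
= 37.01 mN/m

37.01


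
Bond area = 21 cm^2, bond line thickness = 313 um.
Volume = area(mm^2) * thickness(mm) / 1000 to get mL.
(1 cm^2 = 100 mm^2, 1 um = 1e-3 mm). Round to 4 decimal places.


area_mm2 = 21 * 100 = 2100
blt_mm = 313 * 1e-3 = 0.313
vol_mm3 = 2100 * 0.313 = 657.3
vol_mL = 657.3 / 1000 = 0.6573 mL

0.6573


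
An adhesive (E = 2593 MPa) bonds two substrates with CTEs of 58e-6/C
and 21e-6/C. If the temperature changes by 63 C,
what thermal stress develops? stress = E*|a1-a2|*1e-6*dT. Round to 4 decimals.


Stress = 2593 * |58 - 21| * 1e-6 * 63
= 6.0443 MPa

6.0443


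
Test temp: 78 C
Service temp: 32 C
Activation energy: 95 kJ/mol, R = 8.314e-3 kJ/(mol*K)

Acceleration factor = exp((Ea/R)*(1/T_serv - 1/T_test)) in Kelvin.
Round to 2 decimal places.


AF = exp((95/0.008314)*(1/305.15 - 1/351.15))
= 135.00

135.00


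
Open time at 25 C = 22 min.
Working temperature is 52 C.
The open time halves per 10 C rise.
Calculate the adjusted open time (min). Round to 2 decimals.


factor = 2^((52 - 25) / 10) = 6.4980
ot = 22 / 6.4980 = 3.39 min

3.39


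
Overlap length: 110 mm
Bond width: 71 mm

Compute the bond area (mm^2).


Bond area = 110 * 71 = 7810 mm^2

7810


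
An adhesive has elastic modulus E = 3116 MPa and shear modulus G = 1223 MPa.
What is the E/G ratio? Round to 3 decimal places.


E/G = 3116 / 1223 = 2.548

2.548


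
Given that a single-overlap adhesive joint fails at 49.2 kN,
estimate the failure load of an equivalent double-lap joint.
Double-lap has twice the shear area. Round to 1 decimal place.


Double-lap factor = 2
Expected load = 49.2 * 2 = 98.4 kN

98.4


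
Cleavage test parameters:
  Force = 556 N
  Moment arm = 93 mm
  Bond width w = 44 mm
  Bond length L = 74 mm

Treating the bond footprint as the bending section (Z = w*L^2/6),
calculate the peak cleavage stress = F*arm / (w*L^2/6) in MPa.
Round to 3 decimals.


M = 556 * 93 = 51708 N*mm
Z = 44 * 74^2 / 6 = 240944 / 6 mm^3
sigma = M / Z = 6 * 51708 / 240944 = 310248 / 240944
= 1.288 MPa

1.288


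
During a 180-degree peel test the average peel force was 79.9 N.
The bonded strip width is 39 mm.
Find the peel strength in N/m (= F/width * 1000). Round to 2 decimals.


Peel strength = F/width * 1000
= 79.9 / 39 * 1000
= 2048.72 N/m

2048.72


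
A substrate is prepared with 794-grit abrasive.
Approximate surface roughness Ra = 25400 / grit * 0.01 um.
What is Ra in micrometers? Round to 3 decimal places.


Ra = 25400 / 794 * 0.01 = 0.320 um

0.320


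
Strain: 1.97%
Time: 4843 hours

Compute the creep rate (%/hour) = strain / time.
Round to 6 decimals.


Creep rate = 1.97 / 4843
= 0.000407 %/h

0.000407


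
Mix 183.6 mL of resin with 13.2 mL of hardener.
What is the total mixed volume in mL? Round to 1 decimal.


Total = 183.6 + 13.2 = 196.8 mL

196.8


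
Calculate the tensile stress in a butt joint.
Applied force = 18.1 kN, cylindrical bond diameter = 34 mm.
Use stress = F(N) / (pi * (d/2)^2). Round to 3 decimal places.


A = pi * 17.0^2 = 907.9203 mm^2
sigma = 18100.0 / 907.9203 = 19.936 MPa

19.936


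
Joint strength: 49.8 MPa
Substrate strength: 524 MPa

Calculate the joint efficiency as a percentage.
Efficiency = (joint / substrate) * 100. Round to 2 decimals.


Efficiency = (49.8 / 524) * 100 = 9.50%

9.50


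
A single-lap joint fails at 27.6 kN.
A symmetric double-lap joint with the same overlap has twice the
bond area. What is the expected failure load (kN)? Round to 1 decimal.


Double-lap load = 2 * 27.6 = 55.2 kN

55.2


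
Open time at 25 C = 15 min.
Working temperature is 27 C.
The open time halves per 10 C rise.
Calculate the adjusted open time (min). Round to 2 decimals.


factor = 2^((27 - 25) / 10) = 1.1487
ot = 15 / 1.1487 = 13.06 min

13.06


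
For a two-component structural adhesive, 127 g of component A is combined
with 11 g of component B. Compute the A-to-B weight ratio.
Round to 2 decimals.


Weight ratio A:B = 127 / 11
= 11.55

11.55


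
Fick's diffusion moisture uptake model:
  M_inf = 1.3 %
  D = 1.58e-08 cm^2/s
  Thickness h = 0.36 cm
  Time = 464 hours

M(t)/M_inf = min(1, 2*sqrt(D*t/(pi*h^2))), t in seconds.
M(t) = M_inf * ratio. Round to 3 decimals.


t_sec = 464 * 3600 = 1670400
ratio = 2*sqrt(1.58e-08*1670400/(pi*0.36^2))
= min(1, 0.509203)
= 0.509203
M(t) = 1.3 * 0.509203 = 0.662 %

0.662


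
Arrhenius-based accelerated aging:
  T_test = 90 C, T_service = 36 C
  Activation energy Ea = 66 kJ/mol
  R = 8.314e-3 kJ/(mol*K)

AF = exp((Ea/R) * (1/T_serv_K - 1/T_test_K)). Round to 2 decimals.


T_test_K = 363.15, T_serv_K = 309.15
AF = exp((66/8.314e-3) * (1/309.15 - 1/363.15))
= 45.53

45.53


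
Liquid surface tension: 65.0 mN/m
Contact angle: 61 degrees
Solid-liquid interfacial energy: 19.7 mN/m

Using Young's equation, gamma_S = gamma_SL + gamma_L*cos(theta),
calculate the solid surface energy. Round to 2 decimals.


gamma_S = 19.7 + 65.0 * cos(61)
= 51.21 mN/m

51.21


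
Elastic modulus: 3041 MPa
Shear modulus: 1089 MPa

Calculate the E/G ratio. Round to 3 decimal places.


E / G = 3041 / 1089 = 2.792

2.792


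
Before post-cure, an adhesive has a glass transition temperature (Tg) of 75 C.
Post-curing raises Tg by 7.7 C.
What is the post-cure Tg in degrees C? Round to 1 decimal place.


Tg_post = Tg_base + delta_Tg
= 75 + 7.7
= 82.7 C

82.7


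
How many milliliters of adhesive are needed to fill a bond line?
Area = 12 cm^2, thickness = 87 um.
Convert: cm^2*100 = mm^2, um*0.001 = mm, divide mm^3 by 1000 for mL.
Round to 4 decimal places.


= (12 * 100) * (87 * 0.001) / 1000
= 0.1044 mL

0.1044


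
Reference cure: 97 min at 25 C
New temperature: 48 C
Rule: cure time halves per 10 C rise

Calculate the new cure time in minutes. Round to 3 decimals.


factor = 2^((48-25)/10) = 4.9246
t_new = 97 / 4.9246 = 19.697 min

19.697


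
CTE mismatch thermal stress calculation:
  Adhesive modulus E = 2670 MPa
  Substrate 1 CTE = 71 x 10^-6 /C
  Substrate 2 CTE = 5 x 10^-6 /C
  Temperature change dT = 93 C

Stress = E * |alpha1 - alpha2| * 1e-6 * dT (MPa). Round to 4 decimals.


delta_alpha = |71 - 5| = 66 x 10^-6/C
Stress = 2670 * 66e-6 * 93
= 16.3885 MPa

16.3885


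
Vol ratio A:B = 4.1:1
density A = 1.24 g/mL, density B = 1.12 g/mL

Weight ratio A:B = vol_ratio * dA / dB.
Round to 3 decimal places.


Weight ratio = 4.1 * 1.24 / 1.12
= 4.539

4.539


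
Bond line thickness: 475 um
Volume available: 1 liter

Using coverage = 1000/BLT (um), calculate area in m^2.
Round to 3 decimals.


1 L = 1e6 mm^3, thickness = 475 um = 0.475 mm
Area = 1e6 / 0.475 mm^2 = (1e6 / 0.475) / 1e6 m^2 = 1000 / 475 m^2
= 2.105 m^2

2.105


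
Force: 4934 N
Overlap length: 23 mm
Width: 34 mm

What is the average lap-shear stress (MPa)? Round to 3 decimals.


Average shear stress = F / (overlap * width)
= 4934 / (23 * 34)
= 6.309 MPa

6.309


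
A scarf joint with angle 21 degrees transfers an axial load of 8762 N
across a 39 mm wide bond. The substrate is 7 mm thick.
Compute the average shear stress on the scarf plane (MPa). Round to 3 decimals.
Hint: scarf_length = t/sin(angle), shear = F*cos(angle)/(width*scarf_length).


scarf_length = 7 / sin(21 deg) = 19.5330 mm
cos(21 deg) = 0.933580
shear stress = 8762 * 0.933580 / (39 * 19.5330)
= 10.738 MPa

10.738


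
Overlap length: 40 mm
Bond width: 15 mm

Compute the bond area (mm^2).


Bond area = 40 * 15 = 600 mm^2

600


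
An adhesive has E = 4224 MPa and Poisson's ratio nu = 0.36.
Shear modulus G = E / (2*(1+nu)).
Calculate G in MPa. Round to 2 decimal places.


G = 4224 / (2*(1+0.36))
= 4224 / 2.72
= 1552.94 MPa

1552.94


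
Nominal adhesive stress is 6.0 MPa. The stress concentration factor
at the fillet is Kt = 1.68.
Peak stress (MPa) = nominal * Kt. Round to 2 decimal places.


Peak = 6.0 * 1.68 = 10.08 MPa

10.08


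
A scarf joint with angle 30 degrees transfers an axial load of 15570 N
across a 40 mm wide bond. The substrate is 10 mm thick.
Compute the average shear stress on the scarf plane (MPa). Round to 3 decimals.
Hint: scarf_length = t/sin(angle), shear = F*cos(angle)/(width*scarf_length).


scarf_length = 10 / sin(30 deg) = 20.0000 mm
cos(30 deg) = 0.866025
shear stress = 15570 * 0.866025 / (40 * 20.0000)
= 16.855 MPa

16.855


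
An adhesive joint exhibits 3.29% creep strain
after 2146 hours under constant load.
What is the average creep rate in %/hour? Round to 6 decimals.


Creep rate = strain / time
= 3.29 / 2146
= 0.001533 %/h

0.001533


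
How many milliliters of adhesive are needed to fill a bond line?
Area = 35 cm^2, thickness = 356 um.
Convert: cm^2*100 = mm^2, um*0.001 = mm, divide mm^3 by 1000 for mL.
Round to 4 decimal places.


= (35 * 100) * (356 * 0.001) / 1000
= 1.2460 mL

1.2460


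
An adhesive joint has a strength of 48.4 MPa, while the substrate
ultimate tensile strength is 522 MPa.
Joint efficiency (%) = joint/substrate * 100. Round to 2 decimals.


Efficiency = 48.4 / 522 * 100
= 9.27%

9.27


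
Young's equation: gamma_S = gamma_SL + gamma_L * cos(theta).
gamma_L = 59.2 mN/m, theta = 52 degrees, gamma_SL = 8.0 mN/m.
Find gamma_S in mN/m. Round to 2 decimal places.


cos(52 deg) = 0.615661
gamma_S = 8.0 + 59.2 * 0.615661
= 44.45 mN/m

44.45


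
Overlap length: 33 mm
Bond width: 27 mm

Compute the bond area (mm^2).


Bond area = 33 * 27 = 891 mm^2

891


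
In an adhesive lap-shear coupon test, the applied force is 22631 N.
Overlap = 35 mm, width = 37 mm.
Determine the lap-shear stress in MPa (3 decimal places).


stress = F / (overlap * width)
= 22631 / (35 * 37)
= 17.476 MPa

17.476


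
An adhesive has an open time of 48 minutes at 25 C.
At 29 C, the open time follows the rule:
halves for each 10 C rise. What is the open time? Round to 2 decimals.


Factor = 2^((29-25)/10) = 1.3195
Open time = 48 / 1.3195 = 36.38 min

36.38


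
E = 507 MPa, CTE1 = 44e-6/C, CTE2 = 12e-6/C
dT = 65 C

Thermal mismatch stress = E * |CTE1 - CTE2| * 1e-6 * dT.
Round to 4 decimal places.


= 507 * 32e-6 * 65
= 1.0546 MPa

1.0546


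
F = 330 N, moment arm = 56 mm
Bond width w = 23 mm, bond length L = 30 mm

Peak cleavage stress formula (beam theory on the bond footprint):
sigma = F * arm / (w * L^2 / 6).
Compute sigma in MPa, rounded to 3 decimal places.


sigma = (330 * 56) / (23 * 900 / 6)
= 18480 * 6 / 20700
= 110880 / 20700
= 5.357 MPa

5.357


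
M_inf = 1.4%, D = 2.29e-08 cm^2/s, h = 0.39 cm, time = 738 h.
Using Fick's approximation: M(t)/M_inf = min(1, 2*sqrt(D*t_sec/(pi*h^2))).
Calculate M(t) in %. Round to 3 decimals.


t = 2656800 s
ratio = min(1, 2*sqrt(2.29e-08*2656800/(pi*0.1521)))
= 0.713654
M(t) = 1.4 * 0.713654 = 0.999%

0.999


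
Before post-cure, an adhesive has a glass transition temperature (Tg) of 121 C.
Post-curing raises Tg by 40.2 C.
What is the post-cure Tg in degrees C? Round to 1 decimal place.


Tg_post = Tg_base + delta_Tg
= 121 + 40.2
= 161.2 C

161.2


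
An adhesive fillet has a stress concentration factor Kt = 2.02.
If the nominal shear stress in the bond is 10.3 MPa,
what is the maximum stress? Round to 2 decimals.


Max stress = 10.3 * 2.02 = 20.81 MPa

20.81


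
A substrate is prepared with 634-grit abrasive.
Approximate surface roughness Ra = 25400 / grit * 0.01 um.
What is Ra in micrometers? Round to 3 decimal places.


Ra = 25400 / 634 * 0.01 = 0.401 um

0.401


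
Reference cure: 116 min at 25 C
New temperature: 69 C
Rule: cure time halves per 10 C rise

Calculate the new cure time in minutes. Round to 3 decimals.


factor = 2^((69-25)/10) = 21.1121
t_new = 116 / 21.1121 = 5.494 min

5.494


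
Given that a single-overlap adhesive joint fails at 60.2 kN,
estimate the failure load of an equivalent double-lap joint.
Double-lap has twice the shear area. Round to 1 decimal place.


Double-lap factor = 2
Expected load = 60.2 * 2 = 120.4 kN

120.4


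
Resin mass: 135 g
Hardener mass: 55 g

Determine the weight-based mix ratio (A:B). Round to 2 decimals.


Ratio = 135 / 55 = 2.45

2.45


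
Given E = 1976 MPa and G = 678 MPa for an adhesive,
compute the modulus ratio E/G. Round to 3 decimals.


E/G ratio = 1976 / 678 = 2.914

2.914


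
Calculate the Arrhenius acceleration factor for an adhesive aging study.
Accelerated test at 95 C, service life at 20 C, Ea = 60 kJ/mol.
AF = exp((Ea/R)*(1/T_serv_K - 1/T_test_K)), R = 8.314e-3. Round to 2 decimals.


T_test = 368.15 K, T_serv = 293.15 K
Ea/R = 60 / 0.008314 = 7216.74
AF = exp(7216.74 * (1/293.15 - 1/368.15))
= 150.69

150.69


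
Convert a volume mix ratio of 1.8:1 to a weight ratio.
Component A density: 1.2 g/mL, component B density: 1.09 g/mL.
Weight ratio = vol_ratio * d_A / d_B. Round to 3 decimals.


= 1.8 * 1.2 / 1.09 = 1.982

1.982


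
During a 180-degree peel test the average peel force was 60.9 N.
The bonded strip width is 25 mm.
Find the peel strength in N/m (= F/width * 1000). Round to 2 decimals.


Peel strength = F/width * 1000
= 60.9 / 25 * 1000
= 2436.00 N/m

2436.00


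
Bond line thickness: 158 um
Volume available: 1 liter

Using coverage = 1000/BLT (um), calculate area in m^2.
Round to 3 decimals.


1 L = 1e6 mm^3, thickness = 158 um = 0.158 mm
Area = 1e6 / 0.158 mm^2 = (1e6 / 0.158) / 1e6 m^2 = 1000 / 158 m^2
= 6.329 m^2

6.329


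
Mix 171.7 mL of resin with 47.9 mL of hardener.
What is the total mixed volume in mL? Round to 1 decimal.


Total = 171.7 + 47.9 = 219.6 mL

219.6


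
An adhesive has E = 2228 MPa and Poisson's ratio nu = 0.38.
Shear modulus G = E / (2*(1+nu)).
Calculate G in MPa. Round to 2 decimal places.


G = 2228 / (2*(1+0.38))
= 2228 / 2.76
= 807.25 MPa

807.25


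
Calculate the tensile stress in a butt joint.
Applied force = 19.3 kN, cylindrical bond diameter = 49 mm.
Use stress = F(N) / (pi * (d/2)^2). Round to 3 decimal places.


A = pi * 24.5^2 = 1885.7410 mm^2
sigma = 19300.0 / 1885.7410 = 10.235 MPa

10.235


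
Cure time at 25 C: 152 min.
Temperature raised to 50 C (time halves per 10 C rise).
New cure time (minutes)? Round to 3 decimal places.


Acceleration factor = 2^(25/10) = 5.6569
New time = 152 / 5.6569 = 26.870 min

26.870


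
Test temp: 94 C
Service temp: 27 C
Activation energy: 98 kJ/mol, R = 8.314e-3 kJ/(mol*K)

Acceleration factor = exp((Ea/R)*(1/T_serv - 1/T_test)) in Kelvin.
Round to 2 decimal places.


AF = exp((98/0.008314)*(1/300.15 - 1/367.15))
= 1295.34

1295.34


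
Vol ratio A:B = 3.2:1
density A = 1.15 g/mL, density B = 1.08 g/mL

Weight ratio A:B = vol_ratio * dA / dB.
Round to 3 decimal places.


Weight ratio = 3.2 * 1.15 / 1.08
= 3.407

3.407


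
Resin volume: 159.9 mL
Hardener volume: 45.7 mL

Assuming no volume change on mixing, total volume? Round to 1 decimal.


V_total = 159.9 + 45.7 = 205.6 mL

205.6


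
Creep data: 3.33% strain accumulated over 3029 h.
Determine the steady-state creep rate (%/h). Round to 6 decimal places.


Rate = 3.33 / 3029 = 0.001099 %/h

0.001099


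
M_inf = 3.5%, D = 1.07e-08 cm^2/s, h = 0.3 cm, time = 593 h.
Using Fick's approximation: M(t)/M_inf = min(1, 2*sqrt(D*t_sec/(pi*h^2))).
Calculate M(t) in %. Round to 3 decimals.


t = 2134800 s
ratio = min(1, 2*sqrt(1.07e-08*2134800/(pi*0.0900)))
= 0.568466
M(t) = 3.5 * 0.568466 = 1.990%

1.990


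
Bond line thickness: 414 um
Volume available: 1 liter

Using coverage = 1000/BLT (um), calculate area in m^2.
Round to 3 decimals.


1 L = 1e6 mm^3, thickness = 414 um = 0.414 mm
Area = 1e6 / 0.414 mm^2 = (1e6 / 0.414) / 1e6 m^2 = 1000 / 414 m^2
= 2.415 m^2

2.415


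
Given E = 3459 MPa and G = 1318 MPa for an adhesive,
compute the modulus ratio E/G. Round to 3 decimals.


E/G ratio = 3459 / 1318 = 2.624

2.624


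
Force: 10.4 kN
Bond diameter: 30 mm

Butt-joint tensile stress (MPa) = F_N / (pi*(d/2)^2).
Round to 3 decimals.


F_N = 10.4 * 1000 = 10400.0 N
A = pi*(15.0)^2 = 706.8583 mm^2
stress = 10400.0 / 706.8583 = 14.713 MPa

14.713


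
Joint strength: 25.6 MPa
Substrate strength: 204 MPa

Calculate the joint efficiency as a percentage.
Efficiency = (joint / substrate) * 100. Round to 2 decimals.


Efficiency = (25.6 / 204) * 100 = 12.55%

12.55


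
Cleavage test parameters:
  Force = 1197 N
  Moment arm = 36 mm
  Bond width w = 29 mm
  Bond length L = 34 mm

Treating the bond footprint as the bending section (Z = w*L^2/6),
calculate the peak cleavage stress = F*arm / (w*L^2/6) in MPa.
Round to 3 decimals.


M = 1197 * 36 = 43092 N*mm
Z = 29 * 34^2 / 6 = 33524 / 6 mm^3
sigma = M / Z = 6 * 43092 / 33524 = 258552 / 33524
= 7.712 MPa

7.712


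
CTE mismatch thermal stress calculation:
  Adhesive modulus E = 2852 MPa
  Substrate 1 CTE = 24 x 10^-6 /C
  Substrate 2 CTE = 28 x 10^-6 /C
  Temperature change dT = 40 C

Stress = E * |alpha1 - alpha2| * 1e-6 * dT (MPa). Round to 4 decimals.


delta_alpha = |24 - 28| = 4 x 10^-6/C
Stress = 2852 * 4e-6 * 40
= 0.4563 MPa

0.4563


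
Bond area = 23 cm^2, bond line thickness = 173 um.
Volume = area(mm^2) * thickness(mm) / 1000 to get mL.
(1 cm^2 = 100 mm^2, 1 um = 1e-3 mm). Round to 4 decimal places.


area_mm2 = 23 * 100 = 2300
blt_mm = 173 * 1e-3 = 0.173
vol_mm3 = 2300 * 0.173 = 397.9
vol_mL = 397.9 / 1000 = 0.3979 mL

0.3979


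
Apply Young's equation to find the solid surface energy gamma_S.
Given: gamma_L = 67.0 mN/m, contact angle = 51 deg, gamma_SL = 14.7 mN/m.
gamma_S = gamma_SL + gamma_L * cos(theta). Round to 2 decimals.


theta_rad = 51 * pi/180 = 0.890118
gamma_S = 14.7 + 67.0 * cos(0.890118)
= 56.86 mN/m

56.86


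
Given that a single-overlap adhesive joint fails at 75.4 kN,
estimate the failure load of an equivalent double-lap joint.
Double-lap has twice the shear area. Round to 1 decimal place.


Double-lap factor = 2
Expected load = 75.4 * 2 = 150.8 kN

150.8


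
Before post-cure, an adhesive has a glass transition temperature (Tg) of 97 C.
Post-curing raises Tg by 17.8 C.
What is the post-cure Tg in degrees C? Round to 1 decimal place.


Tg_post = Tg_base + delta_Tg
= 97 + 17.8
= 114.8 C

114.8


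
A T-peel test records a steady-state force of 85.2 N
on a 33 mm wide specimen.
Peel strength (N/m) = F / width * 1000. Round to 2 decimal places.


Peel strength = 85.2 / 33 * 1000
= 2581.82 N/m

2581.82


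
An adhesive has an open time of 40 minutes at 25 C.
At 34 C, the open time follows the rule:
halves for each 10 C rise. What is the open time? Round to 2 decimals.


Factor = 2^((34-25)/10) = 1.8661
Open time = 40 / 1.8661 = 21.44 min

21.44


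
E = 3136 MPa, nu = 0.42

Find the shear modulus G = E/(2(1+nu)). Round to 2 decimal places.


G = 3136 / (2 * 1.42)
= 1104.23 MPa

1104.23


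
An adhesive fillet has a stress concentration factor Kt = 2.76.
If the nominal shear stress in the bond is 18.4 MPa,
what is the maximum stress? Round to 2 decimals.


Max stress = 18.4 * 2.76 = 50.78 MPa

50.78
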